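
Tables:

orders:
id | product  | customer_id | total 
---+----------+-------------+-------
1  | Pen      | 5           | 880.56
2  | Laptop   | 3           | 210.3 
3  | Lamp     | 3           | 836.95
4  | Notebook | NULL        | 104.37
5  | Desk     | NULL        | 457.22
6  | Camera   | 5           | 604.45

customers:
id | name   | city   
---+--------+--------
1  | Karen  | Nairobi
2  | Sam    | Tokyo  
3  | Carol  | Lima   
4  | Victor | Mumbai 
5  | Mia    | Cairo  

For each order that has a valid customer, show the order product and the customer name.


INNER JOIN keeps only orders rows whose customer_id matches an id in customers. Walk through each order:
  - order 1 (Pen): customer_id=5 -> matches Mia
  - order 2 (Laptop): customer_id=3 -> matches Carol
  - order 3 (Lamp): customer_id=3 -> matches Carol
  - order 4 (Notebook): customer_id=NULL, no match -> dropped
  - order 5 (Desk): customer_id=NULL, no match -> dropped
  - order 6 (Camera): customer_id=5 -> matches Mia
So 2 of 6 rows are dropped.

SQL:
SELECT a.product, b.name AS customer
FROM orders a
INNER JOIN customers b ON a.customer_id = b.id

Result:
product | customer
--------+---------
Pen     | Mia     
Laptop  | Carol   
Lamp    | Carol   
Camera  | Mia     


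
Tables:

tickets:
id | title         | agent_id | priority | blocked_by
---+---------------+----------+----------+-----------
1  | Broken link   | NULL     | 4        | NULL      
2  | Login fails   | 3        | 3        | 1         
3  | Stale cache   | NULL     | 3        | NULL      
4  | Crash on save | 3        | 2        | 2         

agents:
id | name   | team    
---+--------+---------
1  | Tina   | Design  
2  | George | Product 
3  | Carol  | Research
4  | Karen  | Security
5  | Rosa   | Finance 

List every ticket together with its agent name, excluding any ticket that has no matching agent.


INNER JOIN keeps only tickets rows whose agent_id matches an id in agents. Walk through each ticket:
  - ticket 1 (Broken link): agent_id=NULL, no match -> dropped
  - ticket 2 (Login fails): agent_id=3 -> matches Carol
  - ticket 3 (Stale cache): agent_id=NULL, no match -> dropped
  - ticket 4 (Crash on save): agent_id=3 -> matches Carol
So 2 of 4 rows are dropped.

SQL:
SELECT a.title, b.name AS agent
FROM tickets a
INNER JOIN agents b ON a.agent_id = b.id

Result:
title         | agent
--------------+------
Login fails   | Carol
Crash on save | Carol


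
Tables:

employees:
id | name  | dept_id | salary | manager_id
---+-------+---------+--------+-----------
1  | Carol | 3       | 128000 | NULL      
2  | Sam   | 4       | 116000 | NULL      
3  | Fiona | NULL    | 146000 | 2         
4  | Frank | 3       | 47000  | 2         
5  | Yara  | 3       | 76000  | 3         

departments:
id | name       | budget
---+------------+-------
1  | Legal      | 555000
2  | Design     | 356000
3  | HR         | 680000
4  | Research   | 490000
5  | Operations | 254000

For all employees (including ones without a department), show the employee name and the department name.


LEFT JOIN keeps every row from employees (the left table); where dept_id has no match in departments, the department columns become NULL. Walk through each employee:
  - employee 1 (Carol): dept_id=3 -> matches HR
  - employee 2 (Sam): dept_id=4 -> matches Research
  - employee 3 (Fiona): dept_id=NULL, no match -> kept with NULL
  - employee 4 (Frank): dept_id=3 -> matches HR
  - employee 5 (Yara): dept_id=3 -> matches HR
All 5 rows appear; 1 has NULL department.

SQL:
SELECT a.name, b.name AS department
FROM employees a
LEFT JOIN departments b ON a.dept_id = b.id

Result:
name  | department
------+-----------
Carol | HR        
Sam   | Research  
Fiona | NULL      
Frank | HR        
Yara  | HR        


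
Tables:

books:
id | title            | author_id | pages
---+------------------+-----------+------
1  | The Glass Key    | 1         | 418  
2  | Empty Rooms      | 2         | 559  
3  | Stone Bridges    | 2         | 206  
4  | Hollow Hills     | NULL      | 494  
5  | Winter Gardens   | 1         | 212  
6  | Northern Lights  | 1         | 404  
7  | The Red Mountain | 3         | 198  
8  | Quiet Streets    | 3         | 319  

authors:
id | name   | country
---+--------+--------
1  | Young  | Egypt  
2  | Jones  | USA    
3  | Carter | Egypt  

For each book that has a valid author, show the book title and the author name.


INNER JOIN keeps only books rows whose author_id matches an id in authors. Walk through each book:
  - book 1 (The Glass Key): author_id=1 -> matches Young
  - book 2 (Empty Rooms): author_id=2 -> matches Jones
  - book 3 (Stone Bridges): author_id=2 -> matches Jones
  - book 4 (Hollow Hills): author_id=NULL, no match -> dropped
  - book 5 (Winter Gardens): author_id=1 -> matches Young
  - book 6 (Northern Lights): author_id=1 -> matches Young
  - book 7 (The Red Mountain): author_id=3 -> matches Carter
  - book 8 (Quiet Streets): author_id=3 -> matches Carter
So 1 of 8 rows is dropped.

SQL:
SELECT a.title, b.name AS author
FROM books a
INNER JOIN authors b ON a.author_id = b.id

Result:
title            | author
-----------------+-------
The Glass Key    | Young 
Empty Rooms      | Jones 
Stone Bridges    | Jones 
Winter Gardens   | Young 
Northern Lights  | Young 
The Red Mountain | Carter
Quiet Streets    | Carter


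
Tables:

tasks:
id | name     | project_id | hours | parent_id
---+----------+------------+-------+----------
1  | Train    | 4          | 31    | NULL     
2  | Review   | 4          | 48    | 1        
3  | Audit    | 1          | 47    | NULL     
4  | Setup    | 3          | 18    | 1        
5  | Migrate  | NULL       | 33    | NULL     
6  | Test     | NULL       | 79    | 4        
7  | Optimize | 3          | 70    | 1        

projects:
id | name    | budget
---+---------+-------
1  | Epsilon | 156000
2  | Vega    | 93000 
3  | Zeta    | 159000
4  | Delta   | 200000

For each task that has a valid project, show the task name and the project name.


INNER JOIN keeps only tasks rows whose project_id matches an id in projects. Walk through each task:
  - task 1 (Train): project_id=4 -> matches Delta
  - task 2 (Review): project_id=4 -> matches Delta
  - task 3 (Audit): project_id=1 -> matches Epsilon
  - task 4 (Setup): project_id=3 -> matches Zeta
  - task 5 (Migrate): project_id=NULL, no match -> dropped
  - task 6 (Test): project_id=NULL, no match -> dropped
  - task 7 (Optimize): project_id=3 -> matches Zeta
So 2 of 7 rows are dropped.

SQL:
SELECT a.name, b.name AS project
FROM tasks a
INNER JOIN projects b ON a.project_id = b.id

Result:
name     | project
---------+--------
Train    | Delta  
Review   | Delta  
Audit    | Epsilon
Setup    | Zeta   
Optimize | Zeta   


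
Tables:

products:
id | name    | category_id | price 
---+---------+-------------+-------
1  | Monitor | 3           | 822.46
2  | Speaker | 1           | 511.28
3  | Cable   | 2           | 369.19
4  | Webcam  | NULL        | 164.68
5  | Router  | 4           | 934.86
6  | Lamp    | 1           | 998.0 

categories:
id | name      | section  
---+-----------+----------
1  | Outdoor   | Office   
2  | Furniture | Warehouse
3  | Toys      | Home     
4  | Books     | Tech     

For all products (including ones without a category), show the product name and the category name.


LEFT JOIN keeps every row from products (the left table); where category_id has no match in categories, the category columns become NULL. Walk through each product:
  - product 1 (Monitor): category_id=3 -> matches Toys
  - product 2 (Speaker): category_id=1 -> matches Outdoor
  - product 3 (Cable): category_id=2 -> matches Furniture
  - product 4 (Webcam): category_id=NULL, no match -> kept with NULL
  - product 5 (Router): category_id=4 -> matches Books
  - product 6 (Lamp): category_id=1 -> matches Outdoor
All 6 rows appear; 1 has NULL category.

SQL:
SELECT a.name, b.name AS category
FROM products a
LEFT JOIN categories b ON a.category_id = b.id

Result:
name    | category 
--------+----------
Monitor | Toys     
Speaker | Outdoor  
Cable   | Furniture
Webcam  | NULL     
Router  | Books    
Lamp    | Outdoor  


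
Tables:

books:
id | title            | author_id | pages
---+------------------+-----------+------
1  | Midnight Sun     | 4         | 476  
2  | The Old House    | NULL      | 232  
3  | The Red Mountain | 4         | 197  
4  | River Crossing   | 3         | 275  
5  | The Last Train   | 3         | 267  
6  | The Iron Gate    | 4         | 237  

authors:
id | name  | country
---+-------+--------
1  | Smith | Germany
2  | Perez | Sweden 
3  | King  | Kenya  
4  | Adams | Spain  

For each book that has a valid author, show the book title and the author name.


INNER JOIN keeps only books rows whose author_id matches an id in authors. Walk through each book:
  - book 1 (Midnight Sun): author_id=4 -> matches Adams
  - book 2 (The Old House): author_id=NULL, no match -> dropped
  - book 3 (The Red Mountain): author_id=4 -> matches Adams
  - book 4 (River Crossing): author_id=3 -> matches King
  - book 5 (The Last Train): author_id=3 -> matches King
  - book 6 (The Iron Gate): author_id=4 -> matches Adams
So 1 of 6 rows is dropped.

SQL:
SELECT a.title, b.name AS author
FROM books a
INNER JOIN authors b ON a.author_id = b.id

Result:
title            | author
-----------------+-------
Midnight Sun     | Adams 
The Red Mountain | Adams 
River Crossing   | King  
The Last Train   | King  
The Iron Gate    | Adams 


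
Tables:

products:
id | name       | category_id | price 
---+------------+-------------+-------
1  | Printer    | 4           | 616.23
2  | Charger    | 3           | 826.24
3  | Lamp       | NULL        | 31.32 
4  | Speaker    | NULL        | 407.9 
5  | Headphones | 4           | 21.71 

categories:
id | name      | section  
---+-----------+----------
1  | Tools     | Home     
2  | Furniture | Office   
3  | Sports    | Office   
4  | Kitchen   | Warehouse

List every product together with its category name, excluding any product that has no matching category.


INNER JOIN keeps only products rows whose category_id matches an id in categories. Walk through each product:
  - product 1 (Printer): category_id=4 -> matches Kitchen
  - product 2 (Charger): category_id=3 -> matches Sports
  - product 3 (Lamp): category_id=NULL, no match -> dropped
  - product 4 (Speaker): category_id=NULL, no match -> dropped
  - product 5 (Headphones): category_id=4 -> matches Kitchen
So 2 of 5 rows are dropped.

SQL:
SELECT a.name, b.name AS category
FROM products a
INNER JOIN categories b ON a.category_id = b.id

Result:
name       | category
-----------+---------
Printer    | Kitchen 
Charger    | Sports  
Headphones | Kitchen 


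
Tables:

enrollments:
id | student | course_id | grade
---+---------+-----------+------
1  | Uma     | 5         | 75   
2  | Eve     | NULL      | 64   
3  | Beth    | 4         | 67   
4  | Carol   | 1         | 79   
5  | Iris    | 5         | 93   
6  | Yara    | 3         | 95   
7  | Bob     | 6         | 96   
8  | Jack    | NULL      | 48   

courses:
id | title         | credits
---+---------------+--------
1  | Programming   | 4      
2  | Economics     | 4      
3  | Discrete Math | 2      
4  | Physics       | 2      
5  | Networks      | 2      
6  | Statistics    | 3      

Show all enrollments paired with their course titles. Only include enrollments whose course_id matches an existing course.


INNER JOIN keeps only enrollments rows whose course_id matches an id in courses. Walk through each enrollment:
  - enrollment 1 (Uma): course_id=5 -> matches Networks
  - enrollment 2 (Eve): course_id=NULL, no match -> dropped
  - enrollment 3 (Beth): course_id=4 -> matches Physics
  - enrollment 4 (Carol): course_id=1 -> matches Programming
  - enrollment 5 (Iris): course_id=5 -> matches Networks
  - enrollment 6 (Yara): course_id=3 -> matches Discrete Math
  - enrollment 7 (Bob): course_id=6 -> matches Statistics
  - enrollment 8 (Jack): course_id=NULL, no match -> dropped
So 2 of 8 rows are dropped.

SQL:
SELECT a.student, b.title AS course
FROM enrollments a
INNER JOIN courses b ON a.course_id = b.id

Result:
student | course       
--------+--------------
Uma     | Networks     
Beth    | Physics      
Carol   | Programming  
Iris    | Networks     
Yara    | Discrete Math
Bob     | Statistics   


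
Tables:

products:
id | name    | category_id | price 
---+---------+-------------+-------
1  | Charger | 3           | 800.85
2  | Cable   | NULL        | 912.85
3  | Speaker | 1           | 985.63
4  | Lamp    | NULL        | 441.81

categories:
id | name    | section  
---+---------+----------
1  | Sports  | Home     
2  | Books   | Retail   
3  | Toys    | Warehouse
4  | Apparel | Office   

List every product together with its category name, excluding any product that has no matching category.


INNER JOIN keeps only products rows whose category_id matches an id in categories. Walk through each product:
  - product 1 (Charger): category_id=3 -> matches Toys
  - product 2 (Cable): category_id=NULL, no match -> dropped
  - product 3 (Speaker): category_id=1 -> matches Sports
  - product 4 (Lamp): category_id=NULL, no match -> dropped
So 2 of 4 rows are dropped.

SQL:
SELECT a.name, b.name AS category
FROM products a
INNER JOIN categories b ON a.category_id = b.id

Result:
name    | category
--------+---------
Charger | Toys    
Speaker | Sports  


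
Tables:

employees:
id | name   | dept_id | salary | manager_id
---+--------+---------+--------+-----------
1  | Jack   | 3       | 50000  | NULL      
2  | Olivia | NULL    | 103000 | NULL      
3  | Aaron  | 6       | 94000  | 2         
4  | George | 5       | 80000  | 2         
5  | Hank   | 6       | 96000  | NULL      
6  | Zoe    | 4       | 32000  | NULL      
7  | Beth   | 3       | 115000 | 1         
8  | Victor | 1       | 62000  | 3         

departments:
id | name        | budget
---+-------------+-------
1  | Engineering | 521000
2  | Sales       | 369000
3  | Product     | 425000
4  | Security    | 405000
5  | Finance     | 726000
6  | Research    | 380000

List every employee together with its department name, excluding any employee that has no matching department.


INNER JOIN keeps only employees rows whose dept_id matches an id in departments. Walk through each employee:
  - employee 1 (Jack): dept_id=3 -> matches Product
  - employee 2 (Olivia): dept_id=NULL, no match -> dropped
  - employee 3 (Aaron): dept_id=6 -> matches Research
  - employee 4 (George): dept_id=5 -> matches Finance
  - employee 5 (Hank): dept_id=6 -> matches Research
  - employee 6 (Zoe): dept_id=4 -> matches Security
  - employee 7 (Beth): dept_id=3 -> matches Product
  - employee 8 (Victor): dept_id=1 -> matches Engineering
So 1 of 8 rows is dropped.

SQL:
SELECT a.name, b.name AS department
FROM employees a
INNER JOIN departments b ON a.dept_id = b.id

Result:
name   | department 
-------+------------
Jack   | Product    
Aaron  | Research   
George | Finance    
Hank   | Research   
Zoe    | Security   
Beth   | Product    
Victor | Engineering


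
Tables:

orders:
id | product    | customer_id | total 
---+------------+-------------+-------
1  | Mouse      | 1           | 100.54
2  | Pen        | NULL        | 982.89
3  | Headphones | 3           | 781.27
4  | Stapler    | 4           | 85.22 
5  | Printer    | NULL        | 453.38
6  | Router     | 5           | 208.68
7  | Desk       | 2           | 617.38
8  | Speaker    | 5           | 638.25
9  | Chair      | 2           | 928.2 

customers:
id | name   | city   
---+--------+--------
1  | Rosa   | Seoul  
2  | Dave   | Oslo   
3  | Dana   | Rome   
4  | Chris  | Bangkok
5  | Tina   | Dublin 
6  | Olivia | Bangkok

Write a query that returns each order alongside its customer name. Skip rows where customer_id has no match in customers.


INNER JOIN keeps only orders rows whose customer_id matches an id in customers. Walk through each order:
  - order 1 (Mouse): customer_id=1 -> matches Rosa
  - order 2 (Pen): customer_id=NULL, no match -> dropped
  - order 3 (Headphones): customer_id=3 -> matches Dana
  - order 4 (Stapler): customer_id=4 -> matches Chris
  - order 5 (Printer): customer_id=NULL, no match -> dropped
  - order 6 (Router): customer_id=5 -> matches Tina
  - order 7 (Desk): customer_id=2 -> matches Dave
  - order 8 (Speaker): customer_id=5 -> matches Tina
  - order 9 (Chair): customer_id=2 -> matches Dave
So 2 of 9 rows are dropped.

SQL:
SELECT a.product, b.name AS customer
FROM orders a
INNER JOIN customers b ON a.customer_id = b.id

Result:
product    | customer
-----------+---------
Mouse      | Rosa    
Headphones | Dana    
Stapler    | Chris   
Router     | Tina    
Desk       | Dave    
Speaker    | Tina    
Chair      | Dave    


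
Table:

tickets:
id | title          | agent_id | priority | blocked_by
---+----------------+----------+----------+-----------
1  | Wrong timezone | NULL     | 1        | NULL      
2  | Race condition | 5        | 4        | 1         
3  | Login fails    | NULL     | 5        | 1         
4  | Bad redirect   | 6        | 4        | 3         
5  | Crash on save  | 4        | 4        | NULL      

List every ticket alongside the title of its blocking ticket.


This is a self-join: tickets is joined to a second copy of itself, matching each row's blocked_by to another row's id. Use LEFT JOIN so rows with blocked_by=NULL are kept.
  - ticket 1 (Wrong timezone): blocked_by=NULL -> NULL
  - ticket 2 (Race condition): blocked_by=1 -> Wrong timezone
  - ticket 3 (Login fails): blocked_by=1 -> Wrong timezone
  - ticket 4 (Bad redirect): blocked_by=3 -> Login fails
  - ticket 5 (Crash on save): blocked_by=NULL -> NULL

SQL:
SELECT a.title AS item, b.title AS blocked_by
FROM tickets a
LEFT JOIN tickets b ON a.blocked_by = b.id

Result:
item           | blocked_by    
---------------+---------------
Wrong timezone | NULL          
Race condition | Wrong timezone
Login fails    | Wrong timezone
Bad redirect   | Login fails   
Crash on save  | NULL          


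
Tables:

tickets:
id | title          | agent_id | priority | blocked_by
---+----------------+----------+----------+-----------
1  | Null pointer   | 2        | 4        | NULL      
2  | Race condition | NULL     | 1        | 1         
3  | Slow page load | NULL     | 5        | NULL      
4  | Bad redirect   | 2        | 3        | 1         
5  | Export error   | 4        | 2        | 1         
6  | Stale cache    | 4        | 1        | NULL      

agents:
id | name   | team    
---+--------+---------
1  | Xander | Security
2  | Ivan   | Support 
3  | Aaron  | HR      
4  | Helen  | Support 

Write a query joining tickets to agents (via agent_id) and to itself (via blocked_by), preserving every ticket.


Two LEFT JOINs from the same base table tickets: one to agents via agent_id, one to tickets itself via blocked_by. Both are LEFT so every ticket is preserved.
Match against agents:
  - ticket 1 (Null pointer): agent_id=2 -> matches Ivan
  - ticket 2 (Race condition): agent_id=NULL, no match -> kept with NULL
  - ticket 3 (Slow page load): agent_id=NULL, no match -> kept with NULL
  - ticket 4 (Bad redirect): agent_id=2 -> matches Ivan
  - ticket 5 (Export error): agent_id=4 -> matches Helen
  - ticket 6 (Stale cache): agent_id=4 -> matches Helen
Match against tickets (self):
  - ticket 1 (Null pointer): blocked_by=NULL -> NULL
  - ticket 2 (Race condition): blocked_by=1 -> Null pointer
  - ticket 3 (Slow page load): blocked_by=NULL -> NULL
  - ticket 4 (Bad redirect): blocked_by=1 -> Null pointer
  - ticket 5 (Export error): blocked_by=1 -> Null pointer
  - ticket 6 (Stale cache): blocked_by=NULL -> NULL

SQL:
SELECT a.title, b.name AS agent, c.title AS blocked_by
FROM tickets a
LEFT JOIN agents b ON a.agent_id = b.id
LEFT JOIN tickets c ON a.blocked_by = c.id

Result:
title          | agent | blocked_by  
---------------+-------+-------------
Null pointer   | Ivan  | NULL        
Race condition | NULL  | Null pointer
Slow page load | NULL  | NULL        
Bad redirect   | Ivan  | Null pointer
Export error   | Helen | Null pointer
Stale cache    | Helen | NULL        


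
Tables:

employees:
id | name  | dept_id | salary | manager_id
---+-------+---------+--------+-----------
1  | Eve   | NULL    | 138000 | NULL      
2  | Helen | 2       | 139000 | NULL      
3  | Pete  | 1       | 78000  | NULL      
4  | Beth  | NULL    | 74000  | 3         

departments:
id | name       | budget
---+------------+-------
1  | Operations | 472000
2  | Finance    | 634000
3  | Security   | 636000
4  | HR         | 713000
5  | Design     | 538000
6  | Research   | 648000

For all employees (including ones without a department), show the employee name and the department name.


LEFT JOIN keeps every row from employees (the left table); where dept_id has no match in departments, the department columns become NULL. Walk through each employee:
  - employee 1 (Eve): dept_id=NULL, no match -> kept with NULL
  - employee 2 (Helen): dept_id=2 -> matches Finance
  - employee 3 (Pete): dept_id=1 -> matches Operations
  - employee 4 (Beth): dept_id=NULL, no match -> kept with NULL
All 4 rows appear; 2 have NULL department.

SQL:
SELECT a.name, b.name AS department
FROM employees a
LEFT JOIN departments b ON a.dept_id = b.id

Result:
name  | department
------+-----------
Eve   | NULL      
Helen | Finance   
Pete  | Operations
Beth  | NULL      


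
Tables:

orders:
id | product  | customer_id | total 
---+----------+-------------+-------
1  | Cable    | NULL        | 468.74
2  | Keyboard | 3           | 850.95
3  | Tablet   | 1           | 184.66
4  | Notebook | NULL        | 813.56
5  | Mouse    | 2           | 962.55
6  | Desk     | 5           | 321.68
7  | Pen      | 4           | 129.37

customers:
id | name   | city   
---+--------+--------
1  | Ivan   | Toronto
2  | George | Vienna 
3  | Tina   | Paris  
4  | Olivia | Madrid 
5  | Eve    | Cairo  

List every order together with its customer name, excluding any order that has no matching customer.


INNER JOIN keeps only orders rows whose customer_id matches an id in customers. Walk through each order:
  - order 1 (Cable): customer_id=NULL, no match -> dropped
  - order 2 (Keyboard): customer_id=3 -> matches Tina
  - order 3 (Tablet): customer_id=1 -> matches Ivan
  - order 4 (Notebook): customer_id=NULL, no match -> dropped
  - order 5 (Mouse): customer_id=2 -> matches George
  - order 6 (Desk): customer_id=5 -> matches Eve
  - order 7 (Pen): customer_id=4 -> matches Olivia
So 2 of 7 rows are dropped.

SQL:
SELECT a.product, b.name AS customer
FROM orders a
INNER JOIN customers b ON a.customer_id = b.id

Result:
product  | customer
---------+---------
Keyboard | Tina    
Tablet   | Ivan    
Mouse    | George  
Desk     | Eve     
Pen      | Olivia  


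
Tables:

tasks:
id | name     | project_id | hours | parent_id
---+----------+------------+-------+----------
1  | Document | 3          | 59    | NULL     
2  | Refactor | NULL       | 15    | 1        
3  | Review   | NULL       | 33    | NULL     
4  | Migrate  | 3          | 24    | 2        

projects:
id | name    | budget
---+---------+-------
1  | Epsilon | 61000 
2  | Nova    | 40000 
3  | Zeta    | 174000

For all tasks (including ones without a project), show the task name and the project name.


LEFT JOIN keeps every row from tasks (the left table); where project_id has no match in projects, the project columns become NULL. Walk through each task:
  - task 1 (Document): project_id=3 -> matches Zeta
  - task 2 (Refactor): project_id=NULL, no match -> kept with NULL
  - task 3 (Review): project_id=NULL, no match -> kept with NULL
  - task 4 (Migrate): project_id=3 -> matches Zeta
All 4 rows appear; 2 have NULL project.

SQL:
SELECT a.name, b.name AS project
FROM tasks a
LEFT JOIN projects b ON a.project_id = b.id

Result:
name     | project
---------+--------
Document | Zeta   
Refactor | NULL   
Review   | NULL   
Migrate  | Zeta   


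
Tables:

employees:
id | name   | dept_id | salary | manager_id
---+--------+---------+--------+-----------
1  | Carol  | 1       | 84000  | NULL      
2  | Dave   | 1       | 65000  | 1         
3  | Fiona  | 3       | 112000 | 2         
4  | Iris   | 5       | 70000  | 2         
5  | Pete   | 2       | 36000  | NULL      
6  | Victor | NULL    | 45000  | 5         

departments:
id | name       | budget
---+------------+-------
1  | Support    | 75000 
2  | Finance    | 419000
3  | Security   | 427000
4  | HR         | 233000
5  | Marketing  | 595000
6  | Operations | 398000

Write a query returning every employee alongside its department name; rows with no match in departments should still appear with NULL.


LEFT JOIN keeps every row from employees (the left table); where dept_id has no match in departments, the department columns become NULL. Walk through each employee:
  - employee 1 (Carol): dept_id=1 -> matches Support
  - employee 2 (Dave): dept_id=1 -> matches Support
  - employee 3 (Fiona): dept_id=3 -> matches Security
  - employee 4 (Iris): dept_id=5 -> matches Marketing
  - employee 5 (Pete): dept_id=2 -> matches Finance
  - employee 6 (Victor): dept_id=NULL, no match -> kept with NULL
All 6 rows appear; 1 has NULL department.

SQL:
SELECT a.name, b.name AS department
FROM employees a
LEFT JOIN departments b ON a.dept_id = b.id

Result:
name   | department
-------+-----------
Carol  | Support   
Dave   | Support   
Fiona  | Security  
Iris   | Marketing 
Pete   | Finance   
Victor | NULL      


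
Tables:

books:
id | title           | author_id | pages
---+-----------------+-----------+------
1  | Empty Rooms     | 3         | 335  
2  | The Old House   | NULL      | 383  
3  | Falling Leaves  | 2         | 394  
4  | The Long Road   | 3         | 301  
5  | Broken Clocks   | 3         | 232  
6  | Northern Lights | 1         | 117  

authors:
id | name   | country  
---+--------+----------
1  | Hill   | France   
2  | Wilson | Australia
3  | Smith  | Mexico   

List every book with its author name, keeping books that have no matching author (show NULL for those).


LEFT JOIN keeps every row from books (the left table); where author_id has no match in authors, the author columns become NULL. Walk through each book:
  - book 1 (Empty Rooms): author_id=3 -> matches Smith
  - book 2 (The Old House): author_id=NULL, no match -> kept with NULL
  - book 3 (Falling Leaves): author_id=2 -> matches Wilson
  - book 4 (The Long Road): author_id=3 -> matches Smith
  - book 5 (Broken Clocks): author_id=3 -> matches Smith
  - book 6 (Northern Lights): author_id=1 -> matches Hill
All 6 rows appear; 1 has NULL author.

SQL:
SELECT a.title, b.name AS author
FROM books a
LEFT JOIN authors b ON a.author_id = b.id

Result:
title           | author
----------------+-------
Empty Rooms     | Smith 
The Old House   | NULL  
Falling Leaves  | Wilson
The Long Road   | Smith 
Broken Clocks   | Smith 
Northern Lights | Hill  


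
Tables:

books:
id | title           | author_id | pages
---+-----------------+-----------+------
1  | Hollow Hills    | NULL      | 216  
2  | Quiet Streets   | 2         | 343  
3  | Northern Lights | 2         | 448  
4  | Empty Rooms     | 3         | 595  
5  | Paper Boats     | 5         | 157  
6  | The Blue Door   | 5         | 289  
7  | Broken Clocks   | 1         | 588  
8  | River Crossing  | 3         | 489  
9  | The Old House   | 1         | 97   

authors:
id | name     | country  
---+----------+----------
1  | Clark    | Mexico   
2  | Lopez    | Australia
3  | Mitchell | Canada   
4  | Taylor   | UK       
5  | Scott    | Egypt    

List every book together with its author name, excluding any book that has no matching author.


INNER JOIN keeps only books rows whose author_id matches an id in authors. Walk through each book:
  - book 1 (Hollow Hills): author_id=NULL, no match -> dropped
  - book 2 (Quiet Streets): author_id=2 -> matches Lopez
  - book 3 (Northern Lights): author_id=2 -> matches Lopez
  - book 4 (Empty Rooms): author_id=3 -> matches Mitchell
  - book 5 (Paper Boats): author_id=5 -> matches Scott
  - book 6 (The Blue Door): author_id=5 -> matches Scott
  - book 7 (Broken Clocks): author_id=1 -> matches Clark
  - book 8 (River Crossing): author_id=3 -> matches Mitchell
  - book 9 (The Old House): author_id=1 -> matches Clark
So 1 of 9 rows is dropped.

SQL:
SELECT a.title, b.name AS author
FROM books a
INNER JOIN authors b ON a.author_id = b.id

Result:
title           | author  
----------------+---------
Quiet Streets   | Lopez   
Northern Lights | Lopez   
Empty Rooms     | Mitchell
Paper Boats     | Scott   
The Blue Door   | Scott   
Broken Clocks   | Clark   
River Crossing  | Mitchell
The Old House   | Clark   


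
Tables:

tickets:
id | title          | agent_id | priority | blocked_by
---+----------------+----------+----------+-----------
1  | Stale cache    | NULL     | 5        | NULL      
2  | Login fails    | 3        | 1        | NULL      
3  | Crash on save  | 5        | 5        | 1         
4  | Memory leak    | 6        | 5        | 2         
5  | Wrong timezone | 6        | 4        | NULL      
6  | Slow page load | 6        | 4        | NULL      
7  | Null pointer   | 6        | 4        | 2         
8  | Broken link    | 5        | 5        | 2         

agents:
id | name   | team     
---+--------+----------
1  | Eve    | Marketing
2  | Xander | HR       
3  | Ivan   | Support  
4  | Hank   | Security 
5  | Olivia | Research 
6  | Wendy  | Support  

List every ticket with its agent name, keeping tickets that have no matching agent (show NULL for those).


LEFT JOIN keeps every row from tickets (the left table); where agent_id has no match in agents, the agent columns become NULL. Walk through each ticket:
  - ticket 1 (Stale cache): agent_id=NULL, no match -> kept with NULL
  - ticket 2 (Login fails): agent_id=3 -> matches Ivan
  - ticket 3 (Crash on save): agent_id=5 -> matches Olivia
  - ticket 4 (Memory leak): agent_id=6 -> matches Wendy
  - ticket 5 (Wrong timezone): agent_id=6 -> matches Wendy
  - ticket 6 (Slow page load): agent_id=6 -> matches Wendy
  - ticket 7 (Null pointer): agent_id=6 -> matches Wendy
  - ticket 8 (Broken link): agent_id=5 -> matches Olivia
All 8 rows appear; 1 has NULL agent.

SQL:
SELECT a.title, b.name AS agent
FROM tickets a
LEFT JOIN agents b ON a.agent_id = b.id

Result:
title          | agent 
---------------+-------
Stale cache    | NULL  
Login fails    | Ivan  
Crash on save  | Olivia
Memory leak    | Wendy 
Wrong timezone | Wendy 
Slow page load | Wendy 
Null pointer   | Wendy 
Broken link    | Olivia


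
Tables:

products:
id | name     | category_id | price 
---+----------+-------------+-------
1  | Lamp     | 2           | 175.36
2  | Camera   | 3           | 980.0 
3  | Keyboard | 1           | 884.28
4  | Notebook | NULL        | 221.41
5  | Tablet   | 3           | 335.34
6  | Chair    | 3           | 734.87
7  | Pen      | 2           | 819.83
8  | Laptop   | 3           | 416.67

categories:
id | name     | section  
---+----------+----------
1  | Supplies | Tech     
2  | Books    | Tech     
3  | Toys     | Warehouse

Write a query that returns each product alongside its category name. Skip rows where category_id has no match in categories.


INNER JOIN keeps only products rows whose category_id matches an id in categories. Walk through each product:
  - product 1 (Lamp): category_id=2 -> matches Books
  - product 2 (Camera): category_id=3 -> matches Toys
  - product 3 (Keyboard): category_id=1 -> matches Supplies
  - product 4 (Notebook): category_id=NULL, no match -> dropped
  - product 5 (Tablet): category_id=3 -> matches Toys
  - product 6 (Chair): category_id=3 -> matches Toys
  - product 7 (Pen): category_id=2 -> matches Books
  - product 8 (Laptop): category_id=3 -> matches Toys
So 1 of 8 rows is dropped.

SQL:
SELECT a.name, b.name AS category
FROM products a
INNER JOIN categories b ON a.category_id = b.id

Result:
name     | category
---------+---------
Lamp     | Books   
Camera   | Toys    
Keyboard | Supplies
Tablet   | Toys    
Chair    | Toys    
Pen      | Books   
Laptop   | Toys    


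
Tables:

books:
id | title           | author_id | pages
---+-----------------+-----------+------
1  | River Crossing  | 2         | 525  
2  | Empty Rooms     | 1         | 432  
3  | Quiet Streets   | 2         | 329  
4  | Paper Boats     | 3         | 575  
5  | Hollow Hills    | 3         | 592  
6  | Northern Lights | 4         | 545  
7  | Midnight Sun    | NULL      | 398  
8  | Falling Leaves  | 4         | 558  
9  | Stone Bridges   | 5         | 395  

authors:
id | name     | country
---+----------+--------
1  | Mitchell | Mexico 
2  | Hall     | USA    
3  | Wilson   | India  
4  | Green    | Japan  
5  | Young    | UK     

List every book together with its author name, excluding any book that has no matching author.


INNER JOIN keeps only books rows whose author_id matches an id in authors. Walk through each book:
  - book 1 (River Crossing): author_id=2 -> matches Hall
  - book 2 (Empty Rooms): author_id=1 -> matches Mitchell
  - book 3 (Quiet Streets): author_id=2 -> matches Hall
  - book 4 (Paper Boats): author_id=3 -> matches Wilson
  - book 5 (Hollow Hills): author_id=3 -> matches Wilson
  - book 6 (Northern Lights): author_id=4 -> matches Green
  - book 7 (Midnight Sun): author_id=NULL, no match -> dropped
  - book 8 (Falling Leaves): author_id=4 -> matches Green
  - book 9 (Stone Bridges): author_id=5 -> matches Young
So 1 of 9 rows is dropped.

SQL:
SELECT a.title, b.name AS author
FROM books a
INNER JOIN authors b ON a.author_id = b.id

Result:
title           | author  
----------------+---------
River Crossing  | Hall    
Empty Rooms     | Mitchell
Quiet Streets   | Hall    
Paper Boats     | Wilson  
Hollow Hills    | Wilson  
Northern Lights | Green   
Falling Leaves  | Green   
Stone Bridges   | Young   


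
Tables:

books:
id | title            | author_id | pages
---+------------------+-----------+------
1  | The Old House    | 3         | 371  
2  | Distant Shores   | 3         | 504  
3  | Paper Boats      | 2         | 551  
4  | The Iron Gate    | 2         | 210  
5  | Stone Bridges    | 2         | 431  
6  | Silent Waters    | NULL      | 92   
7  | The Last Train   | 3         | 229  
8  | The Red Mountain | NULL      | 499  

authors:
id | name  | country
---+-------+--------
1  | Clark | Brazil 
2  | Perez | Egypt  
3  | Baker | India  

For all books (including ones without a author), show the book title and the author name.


LEFT JOIN keeps every row from books (the left table); where author_id has no match in authors, the author columns become NULL. Walk through each book:
  - book 1 (The Old House): author_id=3 -> matches Baker
  - book 2 (Distant Shores): author_id=3 -> matches Baker
  - book 3 (Paper Boats): author_id=2 -> matches Perez
  - book 4 (The Iron Gate): author_id=2 -> matches Perez
  - book 5 (Stone Bridges): author_id=2 -> matches Perez
  - book 6 (Silent Waters): author_id=NULL, no match -> kept with NULL
  - book 7 (The Last Train): author_id=3 -> matches Baker
  - book 8 (The Red Mountain): author_id=NULL, no match -> kept with NULL
All 8 rows appear; 2 have NULL author.

SQL:
SELECT a.title, b.name AS author
FROM books a
LEFT JOIN authors b ON a.author_id = b.id

Result:
title            | author
-----------------+-------
The Old House    | Baker 
Distant Shores   | Baker 
Paper Boats      | Perez 
The Iron Gate    | Perez 
Stone Bridges    | Perez 
Silent Waters    | NULL  
The Last Train   | Baker 
The Red Mountain | NULL  


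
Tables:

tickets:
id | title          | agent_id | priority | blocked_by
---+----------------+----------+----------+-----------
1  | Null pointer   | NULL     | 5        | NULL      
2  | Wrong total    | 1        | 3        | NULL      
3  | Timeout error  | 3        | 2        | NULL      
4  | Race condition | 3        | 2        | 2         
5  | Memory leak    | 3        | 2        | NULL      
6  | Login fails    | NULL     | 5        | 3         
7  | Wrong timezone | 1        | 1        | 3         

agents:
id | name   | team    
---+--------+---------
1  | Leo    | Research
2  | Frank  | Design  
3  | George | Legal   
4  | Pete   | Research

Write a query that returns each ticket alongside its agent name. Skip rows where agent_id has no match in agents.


INNER JOIN keeps only tickets rows whose agent_id matches an id in agents. Walk through each ticket:
  - ticket 1 (Null pointer): agent_id=NULL, no match -> dropped
  - ticket 2 (Wrong total): agent_id=1 -> matches Leo
  - ticket 3 (Timeout error): agent_id=3 -> matches George
  - ticket 4 (Race condition): agent_id=3 -> matches George
  - ticket 5 (Memory leak): agent_id=3 -> matches George
  - ticket 6 (Login fails): agent_id=NULL, no match -> dropped
  - ticket 7 (Wrong timezone): agent_id=1 -> matches Leo
So 2 of 7 rows are dropped.

SQL:
SELECT a.title, b.name AS agent
FROM tickets a
INNER JOIN agents b ON a.agent_id = b.id

Result:
title          | agent 
---------------+-------
Wrong total    | Leo   
Timeout error  | George
Race condition | George
Memory leak    | George
Wrong timezone | Leo   


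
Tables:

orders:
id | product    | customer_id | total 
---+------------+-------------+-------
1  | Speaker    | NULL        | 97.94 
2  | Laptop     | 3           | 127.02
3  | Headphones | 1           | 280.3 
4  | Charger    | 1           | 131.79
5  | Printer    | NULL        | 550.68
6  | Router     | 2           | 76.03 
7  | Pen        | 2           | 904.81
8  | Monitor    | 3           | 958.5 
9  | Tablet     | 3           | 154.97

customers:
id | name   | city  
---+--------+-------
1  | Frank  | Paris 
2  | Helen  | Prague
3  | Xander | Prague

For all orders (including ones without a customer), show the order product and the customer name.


LEFT JOIN keeps every row from orders (the left table); where customer_id has no match in customers, the customer columns become NULL. Walk through each order:
  - order 1 (Speaker): customer_id=NULL, no match -> kept with NULL
  - order 2 (Laptop): customer_id=3 -> matches Xander
  - order 3 (Headphones): customer_id=1 -> matches Frank
  - order 4 (Charger): customer_id=1 -> matches Frank
  - order 5 (Printer): customer_id=NULL, no match -> kept with NULL
  - order 6 (Router): customer_id=2 -> matches Helen
  - order 7 (Pen): customer_id=2 -> matches Helen
  - order 8 (Monitor): customer_id=3 -> matches Xander
  - order 9 (Tablet): customer_id=3 -> matches Xander
All 9 rows appear; 2 have NULL customer.

SQL:
SELECT a.product, b.name AS customer
FROM orders a
LEFT JOIN customers b ON a.customer_id = b.id

Result:
product    | customer
-----------+---------
Speaker    | NULL    
Laptop     | Xander  
Headphones | Frank   
Charger    | Frank   
Printer    | NULL    
Router     | Helen   
Pen        | Helen   
Monitor    | Xander  
Tablet     | Xander  


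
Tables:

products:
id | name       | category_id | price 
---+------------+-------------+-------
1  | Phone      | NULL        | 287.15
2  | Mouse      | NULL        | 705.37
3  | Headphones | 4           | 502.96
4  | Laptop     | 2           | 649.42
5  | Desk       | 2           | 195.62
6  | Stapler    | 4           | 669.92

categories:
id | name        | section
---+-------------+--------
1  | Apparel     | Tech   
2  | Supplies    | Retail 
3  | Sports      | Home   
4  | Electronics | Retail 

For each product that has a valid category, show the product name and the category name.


INNER JOIN keeps only products rows whose category_id matches an id in categories. Walk through each product:
  - product 1 (Phone): category_id=NULL, no match -> dropped
  - product 2 (Mouse): category_id=NULL, no match -> dropped
  - product 3 (Headphones): category_id=4 -> matches Electronics
  - product 4 (Laptop): category_id=2 -> matches Supplies
  - product 5 (Desk): category_id=2 -> matches Supplies
  - product 6 (Stapler): category_id=4 -> matches Electronics
So 2 of 6 rows are dropped.

SQL:
SELECT a.name, b.name AS category
FROM products a
INNER JOIN categories b ON a.category_id = b.id

Result:
name       | category   
-----------+------------
Headphones | Electronics
Laptop     | Supplies   
Desk       | Supplies   
Stapler    | Electronics


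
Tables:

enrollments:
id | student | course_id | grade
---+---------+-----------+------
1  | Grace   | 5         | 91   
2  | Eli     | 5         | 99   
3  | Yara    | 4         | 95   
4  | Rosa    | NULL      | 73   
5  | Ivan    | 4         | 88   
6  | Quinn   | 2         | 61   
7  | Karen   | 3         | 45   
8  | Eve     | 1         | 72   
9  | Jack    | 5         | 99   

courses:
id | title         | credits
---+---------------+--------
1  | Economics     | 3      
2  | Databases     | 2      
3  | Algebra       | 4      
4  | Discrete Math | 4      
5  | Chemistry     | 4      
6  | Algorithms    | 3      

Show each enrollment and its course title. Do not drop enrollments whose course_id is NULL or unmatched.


LEFT JOIN keeps every row from enrollments (the left table); where course_id has no match in courses, the course columns become NULL. Walk through each enrollment:
  - enrollment 1 (Grace): course_id=5 -> matches Chemistry
  - enrollment 2 (Eli): course_id=5 -> matches Chemistry
  - enrollment 3 (Yara): course_id=4 -> matches Discrete Math
  - enrollment 4 (Rosa): course_id=NULL, no match -> kept with NULL
  - enrollment 5 (Ivan): course_id=4 -> matches Discrete Math
  - enrollment 6 (Quinn): course_id=2 -> matches Databases
  - enrollment 7 (Karen): course_id=3 -> matches Algebra
  - enrollment 8 (Eve): course_id=1 -> matches Economics
  - enrollment 9 (Jack): course_id=5 -> matches Chemistry
All 9 rows appear; 1 has NULL course.

SQL:
SELECT a.student, b.title AS course
FROM enrollments a
LEFT JOIN courses b ON a.course_id = b.id

Result:
student | course       
--------+--------------
Grace   | Chemistry    
Eli     | Chemistry    
Yara    | Discrete Math
Rosa    | NULL         
Ivan    | Discrete Math
Quinn   | Databases    
Karen   | Algebra      
Eve     | Economics    
Jack    | Chemistry    
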